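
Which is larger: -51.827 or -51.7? -51.7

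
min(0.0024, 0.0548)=0.0024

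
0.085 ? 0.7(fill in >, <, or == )<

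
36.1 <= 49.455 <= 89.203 True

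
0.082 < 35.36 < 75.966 True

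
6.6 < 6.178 False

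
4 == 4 True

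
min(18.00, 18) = 18.00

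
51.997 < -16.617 False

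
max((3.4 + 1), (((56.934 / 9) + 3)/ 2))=4.663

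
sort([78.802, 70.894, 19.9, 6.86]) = [6.86, 19.9, 70.894, 78.802]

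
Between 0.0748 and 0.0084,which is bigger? 0.0748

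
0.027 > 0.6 False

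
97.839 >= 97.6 True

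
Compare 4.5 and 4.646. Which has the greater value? 4.646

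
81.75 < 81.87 True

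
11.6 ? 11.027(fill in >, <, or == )>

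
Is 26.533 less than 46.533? Yes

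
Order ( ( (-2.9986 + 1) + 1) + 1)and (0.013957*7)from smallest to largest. ( ( (-2.9986 + 1) + 1) + 1), (0.013957*7)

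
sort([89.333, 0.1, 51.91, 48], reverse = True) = [89.333, 51.91, 48, 0.1]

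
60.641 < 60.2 False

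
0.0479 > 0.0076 True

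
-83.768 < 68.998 True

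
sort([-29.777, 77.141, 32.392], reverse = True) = [77.141, 32.392, -29.777]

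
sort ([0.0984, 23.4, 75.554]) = [0.0984, 23.4, 75.554]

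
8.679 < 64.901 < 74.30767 True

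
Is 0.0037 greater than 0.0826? No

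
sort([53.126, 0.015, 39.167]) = [0.015, 39.167, 53.126]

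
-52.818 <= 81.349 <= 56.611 False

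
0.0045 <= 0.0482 True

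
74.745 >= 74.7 True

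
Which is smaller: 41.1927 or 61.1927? 41.1927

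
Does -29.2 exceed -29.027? No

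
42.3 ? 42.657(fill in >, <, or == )<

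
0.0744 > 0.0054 True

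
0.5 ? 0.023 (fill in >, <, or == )>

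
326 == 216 False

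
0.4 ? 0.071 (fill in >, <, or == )>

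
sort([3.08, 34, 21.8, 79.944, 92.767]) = [3.08, 21.8, 34, 79.944, 92.767]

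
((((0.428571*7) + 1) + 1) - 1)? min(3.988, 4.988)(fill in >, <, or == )>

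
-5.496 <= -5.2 True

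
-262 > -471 True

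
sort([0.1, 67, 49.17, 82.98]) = [0.1, 49.17, 67, 82.98]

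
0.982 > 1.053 False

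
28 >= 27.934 True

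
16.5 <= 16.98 True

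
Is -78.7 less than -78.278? Yes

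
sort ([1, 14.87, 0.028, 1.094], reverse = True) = [14.87, 1.094, 1, 0.028]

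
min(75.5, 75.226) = 75.226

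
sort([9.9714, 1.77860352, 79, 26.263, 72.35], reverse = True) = [79, 72.35, 26.263, 9.9714, 1.77860352]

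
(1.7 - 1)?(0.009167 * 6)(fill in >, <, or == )>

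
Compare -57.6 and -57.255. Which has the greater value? -57.255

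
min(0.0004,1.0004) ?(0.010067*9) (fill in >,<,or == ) <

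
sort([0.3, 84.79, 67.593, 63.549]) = [0.3, 63.549, 67.593, 84.79]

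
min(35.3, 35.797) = 35.3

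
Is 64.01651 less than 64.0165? No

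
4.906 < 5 True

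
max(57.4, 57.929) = 57.929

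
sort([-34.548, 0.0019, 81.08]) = [-34.548, 0.0019, 81.08]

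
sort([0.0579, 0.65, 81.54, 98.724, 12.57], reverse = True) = [98.724, 81.54, 12.57, 0.65, 0.0579]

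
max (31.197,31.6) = 31.6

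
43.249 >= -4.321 True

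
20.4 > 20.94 False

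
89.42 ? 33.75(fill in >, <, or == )>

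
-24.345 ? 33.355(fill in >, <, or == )<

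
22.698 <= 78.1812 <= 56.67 False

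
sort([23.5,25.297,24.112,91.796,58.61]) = [23.5,24.112,25.297,58.61,91.796]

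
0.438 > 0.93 False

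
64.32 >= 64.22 True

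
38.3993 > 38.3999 False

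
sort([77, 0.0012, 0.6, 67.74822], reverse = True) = [77, 67.74822, 0.6, 0.0012]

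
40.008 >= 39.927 True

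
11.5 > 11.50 False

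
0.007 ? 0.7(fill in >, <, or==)<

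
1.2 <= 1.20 True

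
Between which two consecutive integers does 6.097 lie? 6 and 7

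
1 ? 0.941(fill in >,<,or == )>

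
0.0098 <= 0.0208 True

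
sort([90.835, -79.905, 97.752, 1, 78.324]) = [-79.905, 1, 78.324, 90.835, 97.752]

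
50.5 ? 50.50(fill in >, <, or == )==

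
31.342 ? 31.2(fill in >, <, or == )>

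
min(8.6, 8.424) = 8.424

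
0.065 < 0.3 True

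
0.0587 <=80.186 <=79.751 False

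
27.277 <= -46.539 False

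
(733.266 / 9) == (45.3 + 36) False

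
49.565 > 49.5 True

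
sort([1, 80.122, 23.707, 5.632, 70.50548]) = [1, 5.632, 23.707, 70.50548, 80.122]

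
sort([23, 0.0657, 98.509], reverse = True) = [98.509, 23, 0.0657]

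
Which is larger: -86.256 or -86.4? -86.256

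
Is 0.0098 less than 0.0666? Yes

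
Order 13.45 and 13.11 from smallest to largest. 13.11, 13.45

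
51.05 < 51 False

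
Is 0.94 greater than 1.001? No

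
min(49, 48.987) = 48.987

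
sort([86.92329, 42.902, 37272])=[42.902, 86.92329, 37272]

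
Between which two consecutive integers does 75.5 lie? 75 and 76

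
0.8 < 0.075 False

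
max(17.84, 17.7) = 17.84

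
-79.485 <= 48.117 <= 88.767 True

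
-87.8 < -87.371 True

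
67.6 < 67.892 True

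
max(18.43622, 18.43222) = 18.43622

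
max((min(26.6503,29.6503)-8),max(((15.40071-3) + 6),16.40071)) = 18.6503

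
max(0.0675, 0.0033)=0.0675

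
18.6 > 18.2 True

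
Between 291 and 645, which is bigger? 645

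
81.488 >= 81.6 False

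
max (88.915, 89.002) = 89.002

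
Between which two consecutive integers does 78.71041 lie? 78 and 79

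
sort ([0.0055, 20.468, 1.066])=[0.0055, 1.066, 20.468]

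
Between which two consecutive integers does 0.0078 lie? 0 and 1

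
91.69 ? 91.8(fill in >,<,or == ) <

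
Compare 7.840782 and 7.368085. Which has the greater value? 7.840782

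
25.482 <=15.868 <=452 False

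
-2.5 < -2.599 False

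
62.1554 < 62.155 False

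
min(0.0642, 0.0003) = 0.0003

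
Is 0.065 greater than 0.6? No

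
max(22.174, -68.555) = 22.174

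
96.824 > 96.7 True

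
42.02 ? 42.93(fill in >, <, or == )<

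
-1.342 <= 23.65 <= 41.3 True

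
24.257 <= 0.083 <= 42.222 False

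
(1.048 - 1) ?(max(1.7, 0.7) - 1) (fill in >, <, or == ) <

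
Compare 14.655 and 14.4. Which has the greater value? 14.655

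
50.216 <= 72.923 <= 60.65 False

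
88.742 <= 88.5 False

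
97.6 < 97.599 False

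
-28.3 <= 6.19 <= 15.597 True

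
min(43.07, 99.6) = 43.07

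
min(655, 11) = 11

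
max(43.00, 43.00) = 43.00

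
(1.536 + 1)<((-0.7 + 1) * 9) True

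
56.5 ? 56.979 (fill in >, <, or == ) <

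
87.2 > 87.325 False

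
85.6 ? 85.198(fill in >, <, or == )>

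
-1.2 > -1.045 False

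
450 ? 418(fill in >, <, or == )>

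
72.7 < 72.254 False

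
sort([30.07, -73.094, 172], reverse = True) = [172, 30.07, -73.094]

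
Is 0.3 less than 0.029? No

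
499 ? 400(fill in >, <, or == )>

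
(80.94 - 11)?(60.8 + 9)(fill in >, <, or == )>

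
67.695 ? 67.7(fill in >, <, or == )<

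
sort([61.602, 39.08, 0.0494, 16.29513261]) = [0.0494, 16.29513261, 39.08, 61.602]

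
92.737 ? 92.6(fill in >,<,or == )>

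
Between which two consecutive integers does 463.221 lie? 463 and 464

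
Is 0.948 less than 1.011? Yes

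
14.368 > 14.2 True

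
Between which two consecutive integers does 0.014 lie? 0 and 1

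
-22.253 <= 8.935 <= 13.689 True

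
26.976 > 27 False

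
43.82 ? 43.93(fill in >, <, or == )<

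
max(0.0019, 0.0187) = 0.0187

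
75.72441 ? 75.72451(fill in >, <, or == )<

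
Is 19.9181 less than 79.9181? Yes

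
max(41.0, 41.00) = 41.00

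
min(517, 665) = 517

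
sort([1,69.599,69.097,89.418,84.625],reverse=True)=[89.418,84.625,69.599,69.097,1]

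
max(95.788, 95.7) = 95.788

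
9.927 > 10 False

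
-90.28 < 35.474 True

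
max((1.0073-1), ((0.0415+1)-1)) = 0.0415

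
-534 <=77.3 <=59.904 False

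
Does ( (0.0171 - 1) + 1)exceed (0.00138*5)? Yes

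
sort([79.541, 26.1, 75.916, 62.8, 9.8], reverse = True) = [79.541, 75.916, 62.8, 26.1, 9.8]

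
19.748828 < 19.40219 False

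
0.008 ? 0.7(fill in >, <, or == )<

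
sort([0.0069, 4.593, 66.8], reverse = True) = [66.8, 4.593, 0.0069]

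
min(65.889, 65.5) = 65.5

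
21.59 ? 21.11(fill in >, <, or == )>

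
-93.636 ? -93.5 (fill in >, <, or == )<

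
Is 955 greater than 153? Yes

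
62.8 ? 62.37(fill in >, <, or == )>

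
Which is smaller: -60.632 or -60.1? -60.632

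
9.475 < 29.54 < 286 True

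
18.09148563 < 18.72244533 True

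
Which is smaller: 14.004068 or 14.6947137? 14.004068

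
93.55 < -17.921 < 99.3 False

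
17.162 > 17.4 False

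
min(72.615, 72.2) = 72.2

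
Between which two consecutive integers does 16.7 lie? 16 and 17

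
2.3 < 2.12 False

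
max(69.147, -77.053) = 69.147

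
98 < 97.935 False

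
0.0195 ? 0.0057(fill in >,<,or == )>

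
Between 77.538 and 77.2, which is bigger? 77.538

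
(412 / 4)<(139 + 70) True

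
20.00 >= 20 True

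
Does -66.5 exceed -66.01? No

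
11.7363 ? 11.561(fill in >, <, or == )>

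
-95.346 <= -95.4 False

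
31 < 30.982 False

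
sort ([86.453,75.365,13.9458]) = [13.9458,75.365,86.453]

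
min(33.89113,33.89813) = 33.89113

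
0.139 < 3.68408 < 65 True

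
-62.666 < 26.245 True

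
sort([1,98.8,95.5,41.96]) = [1,41.96,95.5,98.8]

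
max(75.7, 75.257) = 75.7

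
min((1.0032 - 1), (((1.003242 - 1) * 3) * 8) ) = 0.0032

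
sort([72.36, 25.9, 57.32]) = [25.9, 57.32, 72.36]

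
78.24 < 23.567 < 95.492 False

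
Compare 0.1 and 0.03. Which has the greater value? 0.1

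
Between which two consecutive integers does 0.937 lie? 0 and 1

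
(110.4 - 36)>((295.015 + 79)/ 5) False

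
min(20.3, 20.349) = 20.3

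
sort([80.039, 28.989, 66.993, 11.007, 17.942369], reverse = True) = [80.039, 66.993, 28.989, 17.942369, 11.007]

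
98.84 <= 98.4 False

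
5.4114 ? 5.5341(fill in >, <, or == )<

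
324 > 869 False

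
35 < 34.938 False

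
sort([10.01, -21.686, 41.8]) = [-21.686, 10.01, 41.8]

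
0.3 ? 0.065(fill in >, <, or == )>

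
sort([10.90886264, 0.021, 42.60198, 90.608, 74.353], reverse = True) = [90.608, 74.353, 42.60198, 10.90886264, 0.021]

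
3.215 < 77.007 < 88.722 True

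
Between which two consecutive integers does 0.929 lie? 0 and 1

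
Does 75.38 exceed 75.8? No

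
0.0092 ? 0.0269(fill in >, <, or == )<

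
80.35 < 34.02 False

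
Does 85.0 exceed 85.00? No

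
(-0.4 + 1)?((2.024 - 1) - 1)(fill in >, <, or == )>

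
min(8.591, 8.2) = 8.2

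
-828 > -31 False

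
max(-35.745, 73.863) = 73.863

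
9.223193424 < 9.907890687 True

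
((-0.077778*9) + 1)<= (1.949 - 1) True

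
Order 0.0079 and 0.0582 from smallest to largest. 0.0079, 0.0582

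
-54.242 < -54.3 False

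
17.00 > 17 False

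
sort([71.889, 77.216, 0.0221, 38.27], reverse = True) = [77.216, 71.889, 38.27, 0.0221]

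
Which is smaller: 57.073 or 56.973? 56.973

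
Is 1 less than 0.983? No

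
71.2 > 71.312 False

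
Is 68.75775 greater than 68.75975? No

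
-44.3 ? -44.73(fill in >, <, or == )>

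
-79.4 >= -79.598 True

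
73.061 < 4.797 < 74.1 False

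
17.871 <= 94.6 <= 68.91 False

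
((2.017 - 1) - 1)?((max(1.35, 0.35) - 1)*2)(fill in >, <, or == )<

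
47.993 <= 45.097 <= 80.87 False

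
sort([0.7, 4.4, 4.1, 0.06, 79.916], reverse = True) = [79.916, 4.4, 4.1, 0.7, 0.06]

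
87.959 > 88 False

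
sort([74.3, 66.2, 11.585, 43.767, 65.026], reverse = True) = [74.3, 66.2, 65.026, 43.767, 11.585]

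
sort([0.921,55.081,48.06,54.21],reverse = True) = [55.081,54.21,48.06,0.921]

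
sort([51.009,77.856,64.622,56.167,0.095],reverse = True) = [77.856,64.622,56.167,51.009,0.095]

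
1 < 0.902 False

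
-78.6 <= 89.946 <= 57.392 False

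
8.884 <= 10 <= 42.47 True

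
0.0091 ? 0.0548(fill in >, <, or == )<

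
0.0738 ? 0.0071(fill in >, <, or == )>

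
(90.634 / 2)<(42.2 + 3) False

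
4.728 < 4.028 False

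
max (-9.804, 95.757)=95.757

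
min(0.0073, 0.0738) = 0.0073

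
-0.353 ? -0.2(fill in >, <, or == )<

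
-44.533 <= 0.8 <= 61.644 True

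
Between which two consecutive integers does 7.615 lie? 7 and 8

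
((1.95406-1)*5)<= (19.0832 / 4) True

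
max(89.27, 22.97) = 89.27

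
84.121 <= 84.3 True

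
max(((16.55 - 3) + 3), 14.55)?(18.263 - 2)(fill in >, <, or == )>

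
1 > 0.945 True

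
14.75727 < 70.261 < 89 True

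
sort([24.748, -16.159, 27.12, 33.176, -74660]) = [-74660, -16.159, 24.748, 27.12, 33.176]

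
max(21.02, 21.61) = 21.61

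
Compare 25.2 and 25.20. They are equal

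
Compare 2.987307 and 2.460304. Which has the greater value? 2.987307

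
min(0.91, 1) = 0.91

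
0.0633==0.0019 False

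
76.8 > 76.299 True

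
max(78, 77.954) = 78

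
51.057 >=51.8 False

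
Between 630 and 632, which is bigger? 632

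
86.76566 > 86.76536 True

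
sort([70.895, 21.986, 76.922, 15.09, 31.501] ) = [15.09, 21.986, 31.501, 70.895, 76.922]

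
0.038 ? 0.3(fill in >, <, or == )<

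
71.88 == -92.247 False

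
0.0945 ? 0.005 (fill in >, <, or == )>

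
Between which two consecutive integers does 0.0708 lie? 0 and 1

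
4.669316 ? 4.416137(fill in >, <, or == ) >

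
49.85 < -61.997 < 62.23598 False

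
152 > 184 False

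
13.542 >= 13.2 True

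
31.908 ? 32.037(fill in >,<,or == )<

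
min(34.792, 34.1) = 34.1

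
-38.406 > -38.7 True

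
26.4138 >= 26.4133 True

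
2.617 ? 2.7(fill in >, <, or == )<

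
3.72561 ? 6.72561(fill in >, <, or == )<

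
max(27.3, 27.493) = 27.493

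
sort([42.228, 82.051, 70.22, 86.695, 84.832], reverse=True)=[86.695, 84.832, 82.051, 70.22, 42.228]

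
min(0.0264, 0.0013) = 0.0013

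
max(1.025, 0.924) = 1.025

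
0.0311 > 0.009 True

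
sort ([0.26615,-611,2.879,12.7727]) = [-611,0.26615,2.879,12.7727]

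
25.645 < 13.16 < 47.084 False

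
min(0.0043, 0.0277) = 0.0043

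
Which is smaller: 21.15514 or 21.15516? 21.15514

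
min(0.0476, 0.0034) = 0.0034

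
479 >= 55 True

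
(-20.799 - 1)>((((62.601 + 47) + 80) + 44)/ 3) False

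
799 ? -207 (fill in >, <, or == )>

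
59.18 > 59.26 False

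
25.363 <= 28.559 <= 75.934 True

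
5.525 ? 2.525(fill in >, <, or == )>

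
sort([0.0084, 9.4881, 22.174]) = [0.0084, 9.4881, 22.174]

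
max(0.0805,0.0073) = 0.0805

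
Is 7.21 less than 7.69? Yes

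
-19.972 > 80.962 False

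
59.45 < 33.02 False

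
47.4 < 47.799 True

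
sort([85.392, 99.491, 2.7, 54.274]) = [2.7, 54.274, 85.392, 99.491]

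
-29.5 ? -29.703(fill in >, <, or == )>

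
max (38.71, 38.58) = 38.71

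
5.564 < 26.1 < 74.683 True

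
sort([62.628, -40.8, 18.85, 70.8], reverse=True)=[70.8, 62.628, 18.85, -40.8]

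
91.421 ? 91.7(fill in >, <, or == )<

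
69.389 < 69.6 True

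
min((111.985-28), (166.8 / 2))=83.4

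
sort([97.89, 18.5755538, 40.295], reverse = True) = [97.89, 40.295, 18.5755538]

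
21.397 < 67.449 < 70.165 True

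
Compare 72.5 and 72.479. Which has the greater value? 72.5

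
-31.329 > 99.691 False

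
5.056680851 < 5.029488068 False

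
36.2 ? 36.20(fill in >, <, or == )==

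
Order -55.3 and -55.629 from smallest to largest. -55.629, -55.3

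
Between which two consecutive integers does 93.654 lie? 93 and 94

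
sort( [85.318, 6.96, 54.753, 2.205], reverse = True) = [85.318, 54.753, 6.96, 2.205]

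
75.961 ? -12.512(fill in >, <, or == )>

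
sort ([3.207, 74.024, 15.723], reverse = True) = [74.024, 15.723, 3.207]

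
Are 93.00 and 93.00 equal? Yes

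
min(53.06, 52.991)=52.991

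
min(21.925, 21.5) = 21.5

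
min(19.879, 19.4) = 19.4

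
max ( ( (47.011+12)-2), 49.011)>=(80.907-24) True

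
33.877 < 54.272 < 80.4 True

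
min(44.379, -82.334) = -82.334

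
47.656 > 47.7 False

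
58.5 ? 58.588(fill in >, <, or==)<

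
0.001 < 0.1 True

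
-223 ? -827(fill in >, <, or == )>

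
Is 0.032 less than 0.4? Yes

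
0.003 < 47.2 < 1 False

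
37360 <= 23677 False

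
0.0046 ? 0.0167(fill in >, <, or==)<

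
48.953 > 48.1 True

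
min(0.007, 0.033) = 0.007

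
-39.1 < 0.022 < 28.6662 True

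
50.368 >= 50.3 True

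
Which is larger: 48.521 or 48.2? 48.521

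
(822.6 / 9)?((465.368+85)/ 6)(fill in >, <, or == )<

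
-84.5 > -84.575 True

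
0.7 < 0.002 False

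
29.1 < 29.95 True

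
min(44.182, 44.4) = 44.182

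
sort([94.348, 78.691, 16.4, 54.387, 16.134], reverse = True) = [94.348, 78.691, 54.387, 16.4, 16.134]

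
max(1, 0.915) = 1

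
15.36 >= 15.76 False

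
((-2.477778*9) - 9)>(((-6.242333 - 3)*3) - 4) True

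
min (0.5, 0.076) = 0.076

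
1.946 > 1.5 True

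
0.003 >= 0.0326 False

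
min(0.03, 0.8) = 0.03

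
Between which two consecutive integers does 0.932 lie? 0 and 1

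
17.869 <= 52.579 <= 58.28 True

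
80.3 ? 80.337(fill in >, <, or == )<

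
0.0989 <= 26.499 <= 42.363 True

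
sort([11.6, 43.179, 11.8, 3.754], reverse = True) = [43.179, 11.8, 11.6, 3.754]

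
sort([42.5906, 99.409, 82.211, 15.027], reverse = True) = [99.409, 82.211, 42.5906, 15.027]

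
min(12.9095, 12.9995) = 12.9095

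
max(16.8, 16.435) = 16.8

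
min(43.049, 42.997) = 42.997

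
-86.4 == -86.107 False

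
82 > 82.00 False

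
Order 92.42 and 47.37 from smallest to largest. 47.37, 92.42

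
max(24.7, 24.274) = 24.7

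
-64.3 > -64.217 False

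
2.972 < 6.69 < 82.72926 True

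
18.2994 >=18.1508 True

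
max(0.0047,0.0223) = 0.0223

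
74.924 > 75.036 False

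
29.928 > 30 False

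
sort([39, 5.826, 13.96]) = [5.826, 13.96, 39]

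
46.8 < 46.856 True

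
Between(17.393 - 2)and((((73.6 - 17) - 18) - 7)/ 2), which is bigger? ((((73.6 - 17) - 18) - 7)/ 2)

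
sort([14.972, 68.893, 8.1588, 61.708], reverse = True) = [68.893, 61.708, 14.972, 8.1588]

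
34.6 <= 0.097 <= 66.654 False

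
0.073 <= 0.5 True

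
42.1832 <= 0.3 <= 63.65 False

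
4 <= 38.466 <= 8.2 False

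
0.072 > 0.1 False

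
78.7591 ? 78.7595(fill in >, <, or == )<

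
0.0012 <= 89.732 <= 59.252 False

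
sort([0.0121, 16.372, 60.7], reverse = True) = [60.7, 16.372, 0.0121]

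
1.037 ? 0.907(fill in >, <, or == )>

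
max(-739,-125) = -125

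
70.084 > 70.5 False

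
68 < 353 True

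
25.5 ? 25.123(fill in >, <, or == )>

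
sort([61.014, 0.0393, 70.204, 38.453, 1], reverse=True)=[70.204, 61.014, 38.453, 1, 0.0393]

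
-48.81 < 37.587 True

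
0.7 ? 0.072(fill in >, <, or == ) >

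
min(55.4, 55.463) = 55.4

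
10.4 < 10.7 True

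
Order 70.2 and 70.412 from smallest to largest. 70.2,70.412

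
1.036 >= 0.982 True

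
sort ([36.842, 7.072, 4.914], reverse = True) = [36.842, 7.072, 4.914]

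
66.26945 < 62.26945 False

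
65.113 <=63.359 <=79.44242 False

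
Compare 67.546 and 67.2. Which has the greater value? 67.546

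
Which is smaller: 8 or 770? 8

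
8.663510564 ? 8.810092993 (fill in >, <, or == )<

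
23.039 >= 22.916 True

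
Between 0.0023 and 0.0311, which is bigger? 0.0311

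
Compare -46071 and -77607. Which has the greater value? -46071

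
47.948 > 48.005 False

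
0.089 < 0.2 True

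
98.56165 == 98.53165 False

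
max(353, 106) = 353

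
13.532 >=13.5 True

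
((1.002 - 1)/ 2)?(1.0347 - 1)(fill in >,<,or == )<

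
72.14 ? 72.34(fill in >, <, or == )<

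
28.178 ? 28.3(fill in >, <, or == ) <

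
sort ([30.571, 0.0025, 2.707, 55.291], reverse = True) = [55.291, 30.571, 2.707, 0.0025]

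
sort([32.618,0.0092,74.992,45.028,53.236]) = [0.0092,32.618,45.028,53.236,74.992]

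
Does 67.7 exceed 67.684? Yes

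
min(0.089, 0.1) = 0.089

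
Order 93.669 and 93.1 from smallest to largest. 93.1, 93.669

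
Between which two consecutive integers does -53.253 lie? -54 and -53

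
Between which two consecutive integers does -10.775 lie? -11 and -10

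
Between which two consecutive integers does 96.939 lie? 96 and 97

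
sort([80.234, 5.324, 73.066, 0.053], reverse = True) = [80.234, 73.066, 5.324, 0.053]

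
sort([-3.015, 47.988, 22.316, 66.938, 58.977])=[-3.015, 22.316, 47.988, 58.977, 66.938]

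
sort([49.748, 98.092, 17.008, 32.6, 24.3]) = [17.008, 24.3, 32.6, 49.748, 98.092]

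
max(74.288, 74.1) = 74.288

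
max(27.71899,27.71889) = 27.71899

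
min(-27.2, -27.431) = -27.431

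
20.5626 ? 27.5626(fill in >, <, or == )<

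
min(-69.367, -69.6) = -69.6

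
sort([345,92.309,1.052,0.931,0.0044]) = [0.0044,0.931,1.052,92.309,345]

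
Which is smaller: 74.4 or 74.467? 74.4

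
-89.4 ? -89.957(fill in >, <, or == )>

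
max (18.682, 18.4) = 18.682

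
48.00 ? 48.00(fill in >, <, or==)==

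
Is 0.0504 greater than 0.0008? Yes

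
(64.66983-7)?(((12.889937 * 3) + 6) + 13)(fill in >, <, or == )>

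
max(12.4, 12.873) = 12.873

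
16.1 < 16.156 True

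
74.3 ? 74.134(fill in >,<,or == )>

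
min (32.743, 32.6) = 32.6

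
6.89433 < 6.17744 False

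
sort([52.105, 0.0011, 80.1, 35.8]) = [0.0011, 35.8, 52.105, 80.1]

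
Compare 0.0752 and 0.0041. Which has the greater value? 0.0752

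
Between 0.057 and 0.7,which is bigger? 0.7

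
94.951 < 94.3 False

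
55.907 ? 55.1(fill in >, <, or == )>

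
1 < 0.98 False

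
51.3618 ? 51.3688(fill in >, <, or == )<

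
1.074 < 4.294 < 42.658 True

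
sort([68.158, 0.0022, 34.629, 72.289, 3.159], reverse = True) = [72.289, 68.158, 34.629, 3.159, 0.0022]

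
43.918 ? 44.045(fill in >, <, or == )<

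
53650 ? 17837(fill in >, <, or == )>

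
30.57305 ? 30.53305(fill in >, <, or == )>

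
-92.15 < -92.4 False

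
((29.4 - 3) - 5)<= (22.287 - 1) False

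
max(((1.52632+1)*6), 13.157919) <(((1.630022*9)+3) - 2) True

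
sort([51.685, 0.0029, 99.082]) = [0.0029, 51.685, 99.082]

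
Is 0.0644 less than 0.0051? No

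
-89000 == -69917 False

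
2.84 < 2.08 False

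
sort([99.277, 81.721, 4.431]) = [4.431, 81.721, 99.277]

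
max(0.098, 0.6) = 0.6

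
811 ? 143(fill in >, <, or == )>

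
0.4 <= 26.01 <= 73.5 True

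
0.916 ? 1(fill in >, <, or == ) <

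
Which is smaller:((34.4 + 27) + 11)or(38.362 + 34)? (38.362 + 34)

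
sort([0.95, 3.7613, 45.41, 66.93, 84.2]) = [0.95, 3.7613, 45.41, 66.93, 84.2]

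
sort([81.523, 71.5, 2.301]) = [2.301, 71.5, 81.523]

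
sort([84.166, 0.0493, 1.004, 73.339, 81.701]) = [0.0493, 1.004, 73.339, 81.701, 84.166]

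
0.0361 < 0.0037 False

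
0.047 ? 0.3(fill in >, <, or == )<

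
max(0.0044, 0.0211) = 0.0211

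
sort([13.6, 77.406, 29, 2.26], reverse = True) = [77.406, 29, 13.6, 2.26]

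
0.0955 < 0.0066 False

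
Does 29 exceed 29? No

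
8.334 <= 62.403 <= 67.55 True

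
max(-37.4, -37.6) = -37.4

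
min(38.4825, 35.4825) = 35.4825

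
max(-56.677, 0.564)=0.564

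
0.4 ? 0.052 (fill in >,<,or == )>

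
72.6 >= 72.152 True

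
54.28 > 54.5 False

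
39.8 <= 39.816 True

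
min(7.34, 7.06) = 7.06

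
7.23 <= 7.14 False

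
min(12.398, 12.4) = 12.398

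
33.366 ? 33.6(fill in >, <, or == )<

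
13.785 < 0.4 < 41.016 False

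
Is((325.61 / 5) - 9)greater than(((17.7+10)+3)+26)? No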